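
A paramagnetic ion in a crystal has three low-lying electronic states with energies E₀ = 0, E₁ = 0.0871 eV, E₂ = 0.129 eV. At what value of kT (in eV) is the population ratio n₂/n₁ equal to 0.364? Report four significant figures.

0.04146 eV

n₂/n₁ = exp[−(E₂−E₁)/kT] = 0.364.
⇒ (E₂−E₁)/kT = ln(1/0.364) = ln(2.74725) = 1.01060.
kT = 0.0419 eV / 1.01060 = 0.04146 eV.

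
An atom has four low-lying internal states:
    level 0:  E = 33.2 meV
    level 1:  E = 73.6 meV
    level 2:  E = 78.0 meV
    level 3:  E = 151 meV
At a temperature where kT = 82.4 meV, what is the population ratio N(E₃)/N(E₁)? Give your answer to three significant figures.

n₃/n₁ = exp[−(E₃−E₁)/kT] = exp(−(77.4 meV)/(82.4 meV)) = exp(-0.93932) = 0.391.

0.391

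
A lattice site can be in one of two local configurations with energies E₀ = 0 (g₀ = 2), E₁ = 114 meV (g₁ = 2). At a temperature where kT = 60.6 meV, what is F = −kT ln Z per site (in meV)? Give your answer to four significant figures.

Eᵢ/kT = 0, 1.88119.
Z = Σ gᵢe^(−Eᵢ/kT) = 2·e^(−0) + 2·e^(−1.88119) = 2.00000 + 0.304817 = 2.30482.
F = −kT ln Z = −60.6 × ln(2.30482) = −60.6 × 0.835003 = -50.60 meV.

-50.60 meV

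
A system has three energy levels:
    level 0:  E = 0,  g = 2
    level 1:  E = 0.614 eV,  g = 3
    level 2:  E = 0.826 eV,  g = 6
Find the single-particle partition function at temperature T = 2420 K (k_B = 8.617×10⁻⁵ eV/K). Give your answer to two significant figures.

k_BT = 8.617×10⁻⁵ × 2420 K = 0.2085 eV.
Eᵢ/kT = 0, 2.945, 3.962.
Z = Σ gᵢe^(−Eᵢ/kT) = 2·e^(−0) + 3·e^(−2.945) + 6·e^(−3.962) = 2.000 + 0.1578 + 0.1142 = 2.272.

Z = 2.3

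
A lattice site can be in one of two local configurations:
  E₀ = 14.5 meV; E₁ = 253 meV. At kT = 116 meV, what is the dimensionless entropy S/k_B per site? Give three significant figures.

Eᵢ/kT = 0.12500, 2.1810.
Z = Σ e^(−Eᵢ/kT) = e^(−0.12500) + e^(−2.1810) = 0.88250 + 0.11293 = 0.99543.
⟨E⟩ = Σ EᵢPᵢ = 41.557 meV.
S/k_B = ln Z + ⟨E⟩/kT = ln(0.99543) + 41.557/116 = -0.0045805 + 0.35825 = 0.354.

0.354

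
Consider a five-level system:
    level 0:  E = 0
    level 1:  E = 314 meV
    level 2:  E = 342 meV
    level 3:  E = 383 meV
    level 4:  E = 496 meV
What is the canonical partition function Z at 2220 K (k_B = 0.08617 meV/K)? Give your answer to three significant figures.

Z = 1.57

k_BT = 0.08617 × 2220 K = 191.30 meV.
Eᵢ/kT = 0, 1.6414, 1.7878, 2.0021, 2.5928.
Z = Σ e^(−Eᵢ/kT) = e^(−0) + e^(−1.6414) + e^(−1.7878) + e^(−2.0021) + e^(−2.5928) = 1.0000 + 0.19371 + 0.16733 + 0.13505 + 0.074810 = 1.5709.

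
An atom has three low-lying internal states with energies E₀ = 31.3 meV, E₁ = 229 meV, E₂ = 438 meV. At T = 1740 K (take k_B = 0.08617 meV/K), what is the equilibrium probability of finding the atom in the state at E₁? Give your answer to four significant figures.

0.2006

k_BT = 0.08617 × 1740 K = 149.936 meV.
Eᵢ/kT = 0.208756, 1.52732, 2.92125.
Z = Σ e^(−Eᵢ/kT) = e^(−0.208756) + e^(−1.52732) + e^(−2.92125) = 0.811593 + 0.217117 + 0.0538663 = 1.08258.
P₁ = e^(−E₁/kT) / Z = 0.217117/1.08258 = 0.2006.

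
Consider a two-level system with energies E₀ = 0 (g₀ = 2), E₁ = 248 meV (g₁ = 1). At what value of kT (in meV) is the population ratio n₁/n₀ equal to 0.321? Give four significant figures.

559.6 meV

n₁/n₀ = (g₁/g₀) exp[−(E₁−E₀)/kT] = 0.321.
⇒ (E₁−E₀)/kT = ln((1/2)/0.321) = ln(1.55763) = 0.443165.
kT = 248 meV / 0.443165 = 559.6 meV.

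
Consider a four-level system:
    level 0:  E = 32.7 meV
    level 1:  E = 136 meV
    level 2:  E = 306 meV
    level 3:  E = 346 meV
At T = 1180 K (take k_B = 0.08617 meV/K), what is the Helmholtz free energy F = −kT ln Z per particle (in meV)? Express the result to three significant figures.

k_BT = 0.08617 × 1180 K = 101.68 meV.
Eᵢ/kT = 0.32160, 1.3375, 3.0094, 3.4028.
Z = Σ e^(−Eᵢ/kT) = e^(−0.32160) + e^(−1.3375) + e^(−3.0094) + e^(−3.4028) = 0.72499 + 0.26250 + 0.049321 + 0.033280 = 1.0701.
F = −kT ln Z = −101.68 × ln(1.0701) = −101.68 × 0.067752 = -6.89 meV.

-6.89 meV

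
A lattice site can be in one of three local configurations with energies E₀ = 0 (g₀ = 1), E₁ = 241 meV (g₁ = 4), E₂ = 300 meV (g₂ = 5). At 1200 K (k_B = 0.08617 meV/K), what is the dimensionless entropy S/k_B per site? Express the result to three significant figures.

k_BT = 0.08617 × 1200 K = 103.40 meV.
Eᵢ/kT = 0, 2.3308, 2.9014.
Z = Σ gᵢe^(−Eᵢ/kT) = 1·e^(−0) + 4·e^(−2.3308) + 5·e^(−2.9014) = 1.0000 + 0.38887 + 0.27473 = 1.6636.
⟨E⟩ = Σ EᵢPᵢ = 105.88 meV.
S/k_B = ln Z + ⟨E⟩/kT = ln(1.6636) + 105.88/103.40 = 0.50898 + 1.0240 = 1.53.

1.53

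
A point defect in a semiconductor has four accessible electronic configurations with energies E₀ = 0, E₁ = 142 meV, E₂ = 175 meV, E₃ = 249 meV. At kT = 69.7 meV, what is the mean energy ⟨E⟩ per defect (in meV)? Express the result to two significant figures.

Eᵢ/kT = 0, 2.037, 2.511, 3.572.
Z = Σ e^(−Eᵢ/kT) = e^(−0) + e^(−2.037) + e^(−2.511) + e^(−3.572) = 1.000 + 0.1304 + 0.08119 + 0.02810 = 1.240.
⟨E⟩ = Σ Eᵢ e^(−Eᵢ/kT) / Z = (0·1.000 + 142·0.1304 + 175·0.08119 + 249·0.02810) / 1.240 = 32 meV.

32 meV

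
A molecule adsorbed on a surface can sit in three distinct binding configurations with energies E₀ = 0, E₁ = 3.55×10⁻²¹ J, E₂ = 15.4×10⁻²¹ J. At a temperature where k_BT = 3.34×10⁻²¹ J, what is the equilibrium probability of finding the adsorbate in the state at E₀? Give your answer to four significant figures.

Eᵢ/kT = 0, 1.06287, 4.61078.
Z = Σ e^(−Eᵢ/kT) = e^(−0) + e^(−1.06287) + e^(−4.61078) = 1.00000 + 0.345463 + 0.00994406 = 1.35541.
P₀ = e^(−E₀/kT) / Z = 1.00000/1.35541 = 0.7378.

0.7378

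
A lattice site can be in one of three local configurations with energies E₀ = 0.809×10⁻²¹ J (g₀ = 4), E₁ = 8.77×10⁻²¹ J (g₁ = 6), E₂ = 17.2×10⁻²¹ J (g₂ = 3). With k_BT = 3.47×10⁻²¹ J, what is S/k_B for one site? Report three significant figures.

Eᵢ/kT = 0.23314, 2.5274, 4.9568.
Z = Σ gᵢe^(−Eᵢ/kT) = 4·e^(−0.23314) + 6·e^(−2.5274) + 3·e^(−4.9568) = 3.1682 + 0.47920 + 0.021106 = 3.6685.
⟨E⟩ = Σ EᵢPᵢ = 1.9432 ×10⁻²¹ J.
S/k_B = ln Z + ⟨E⟩/kT = ln(3.6685) + 1.9432/3.47 = 1.2998 + 0.56000 = 1.86.

1.86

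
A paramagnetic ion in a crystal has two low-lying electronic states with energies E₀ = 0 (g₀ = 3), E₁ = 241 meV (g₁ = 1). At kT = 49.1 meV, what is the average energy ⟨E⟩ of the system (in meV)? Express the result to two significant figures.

0.59 meV

Eᵢ/kT = 0, 4.908.
Z = Σ gᵢe^(−Eᵢ/kT) = 3·e^(−0) + 1·e^(−4.908) = 3.000 + 0.007387 = 3.007.
⟨E⟩ = Σ Eᵢ gᵢe^(−Eᵢ/kT) / Z = (0·3.000 + 241·0.007387) / 3.007 = 0.59 meV.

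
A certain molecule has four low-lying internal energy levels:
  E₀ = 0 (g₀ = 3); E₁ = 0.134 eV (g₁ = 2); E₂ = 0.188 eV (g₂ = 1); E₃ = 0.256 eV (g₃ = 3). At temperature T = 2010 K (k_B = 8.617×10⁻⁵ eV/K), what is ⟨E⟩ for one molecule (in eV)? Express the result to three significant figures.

k_BT = 8.617×10⁻⁵ × 2010 K = 0.17320 eV.
Eᵢ/kT = 0, 0.77367, 1.0855, 1.4781.
Z = Σ gᵢe^(−Eᵢ/kT) = 3·e^(−0) + 2·e^(−0.77367) + 1·e^(−1.0855) + 3·e^(−1.4781) = 3.0000 + 0.92263 + 0.33773 + 0.68421 = 4.9446.
⟨E⟩ = Σ Eᵢ gᵢe^(−Eᵢ/kT) / Z = (0·3.0000 + 0.134·0.92263 + 0.188·0.33773 + 0.256·0.68421) / 4.9446 = 0.0733 eV.

0.0733 eV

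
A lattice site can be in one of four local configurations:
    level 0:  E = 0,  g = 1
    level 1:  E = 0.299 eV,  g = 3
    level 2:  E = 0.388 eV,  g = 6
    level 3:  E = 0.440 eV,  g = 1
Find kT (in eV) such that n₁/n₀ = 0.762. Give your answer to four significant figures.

0.2182 eV

n₁/n₀ = (g₁/g₀) exp[−(E₁−E₀)/kT] = 0.762.
⇒ (E₁−E₀)/kT = ln((3/1)/0.762) = ln(3.93701) = 1.37042.
kT = 0.299 eV / 1.37042 = 0.2182 eV.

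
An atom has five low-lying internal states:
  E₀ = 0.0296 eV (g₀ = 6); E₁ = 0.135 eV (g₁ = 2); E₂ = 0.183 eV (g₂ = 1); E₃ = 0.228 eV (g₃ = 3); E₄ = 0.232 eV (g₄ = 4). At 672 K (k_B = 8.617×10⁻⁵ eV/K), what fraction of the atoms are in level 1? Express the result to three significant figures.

k_BT = 8.617×10⁻⁵ × 672 K = 0.057906 eV.
Eᵢ/kT = 0.51117, 2.3314, 3.1603, 3.9374, 4.0065.
Z = Σ gᵢe^(−Eᵢ/kT) = 6·e^(−0.51117) + 2·e^(−2.3314) + 1·e^(−3.1603) + 3·e^(−3.9374) + 4·e^(−4.0065) = 3.5988 + 0.19432 + 0.042413 + 0.058497 + 0.072788 = 3.9668.
P₁ = g₁ e^(−E₁/kT) / Z = 0.19432/3.9668 = 0.0490.

0.0490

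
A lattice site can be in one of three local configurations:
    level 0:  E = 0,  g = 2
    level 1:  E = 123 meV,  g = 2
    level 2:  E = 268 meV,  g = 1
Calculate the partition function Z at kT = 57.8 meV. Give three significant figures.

Z = 2.25

Eᵢ/kT = 0, 2.1280, 4.6367.
Z = Σ gᵢe^(−Eᵢ/kT) = 2·e^(−0) + 2·e^(−2.1280) + 1·e^(−4.6367) = 2.0000 + 0.23815 + 0.0096896 = 2.2478.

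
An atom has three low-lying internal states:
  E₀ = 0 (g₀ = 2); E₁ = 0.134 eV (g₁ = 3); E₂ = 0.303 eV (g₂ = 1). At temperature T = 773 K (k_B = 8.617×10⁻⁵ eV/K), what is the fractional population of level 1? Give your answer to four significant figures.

0.1664

k_BT = 8.617×10⁻⁵ × 773 K = 0.0666094 eV.
Eᵢ/kT = 0, 2.01173, 4.54891.
Z = Σ gᵢe^(−Eᵢ/kT) = 2·e^(−0) + 3·e^(−2.01173) + 1·e^(−4.54891) = 2.00000 + 0.401271 + 0.0105787 = 2.41185.
P₁ = g₁ e^(−E₁/kT) / Z = 0.401271/2.41185 = 0.1664.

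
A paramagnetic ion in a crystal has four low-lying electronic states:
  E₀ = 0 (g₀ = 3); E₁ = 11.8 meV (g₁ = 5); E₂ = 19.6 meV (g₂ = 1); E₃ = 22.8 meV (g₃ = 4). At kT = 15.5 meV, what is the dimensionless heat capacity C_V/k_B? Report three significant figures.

Eᵢ/kT = 0, 0.76129, 1.2645, 1.4710.
Z = Σ gᵢe^(−Eᵢ/kT) = 3·e^(−0) + 5·e^(−0.76129) + 1·e^(−1.2645) + 4·e^(−1.4710) = 3.0000 + 2.3353 + 0.28238 + 0.91878 = 6.5365.
⟨E⟩ = 8.2673 meV, ⟨E²⟩ = 139.41 meV².
C_V/k_B = (⟨E²⟩ − ⟨E⟩²)/(kT)² = (139.41 − 68.348)/240.25 = 0.296.

0.296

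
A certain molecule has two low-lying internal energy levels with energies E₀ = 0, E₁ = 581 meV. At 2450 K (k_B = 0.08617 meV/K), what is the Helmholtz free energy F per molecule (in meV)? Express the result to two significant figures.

k_BT = 0.08617 × 2450 K = 211.1 meV.
Eᵢ/kT = 0, 2.752.
Z = Σ e^(−Eᵢ/kT) = e^(−0) + e^(−2.752) = 1.000 + 0.06380 = 1.064.
F = −kT ln Z = −211.1 × ln(1.064) = −211.1 × 0.06204 = -13 meV.

-13 meV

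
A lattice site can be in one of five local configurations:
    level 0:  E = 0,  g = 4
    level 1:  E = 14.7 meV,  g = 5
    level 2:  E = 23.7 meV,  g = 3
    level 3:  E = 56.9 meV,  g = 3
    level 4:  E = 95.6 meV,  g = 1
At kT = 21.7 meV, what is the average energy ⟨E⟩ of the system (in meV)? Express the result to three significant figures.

Eᵢ/kT = 0, 0.67742, 1.0922, 2.6221, 4.4055.
Z = Σ gᵢe^(−Eᵢ/kT) = 4·e^(−0) + 5·e^(−0.67742) + 3·e^(−1.0922) + 3·e^(−2.6221) + 1·e^(−4.4055) = 4.0000 + 2.5396 + 1.0064 + 0.21795 + 0.012210 = 7.7762.
⟨E⟩ = Σ Eᵢ gᵢe^(−Eᵢ/kT) / Z = (0·4.0000 + 14.7·2.5396 + 23.7·1.0064 + 56.9·0.21795 + 95.6·0.012210) / 7.7762 = 9.61 meV.

9.61 meV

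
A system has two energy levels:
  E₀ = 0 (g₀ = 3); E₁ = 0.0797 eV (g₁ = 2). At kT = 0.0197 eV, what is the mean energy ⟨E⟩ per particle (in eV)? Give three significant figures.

0.000919 eV

Eᵢ/kT = 0, 4.0457.
Z = Σ gᵢe^(−Eᵢ/kT) = 3·e^(−0) + 2·e^(−4.0457) = 3.0000 + 0.034995 = 3.0350.
⟨E⟩ = Σ Eᵢ gᵢe^(−Eᵢ/kT) / Z = (0·3.0000 + 0.0797·0.034995) / 3.0350 = 0.000919 eV.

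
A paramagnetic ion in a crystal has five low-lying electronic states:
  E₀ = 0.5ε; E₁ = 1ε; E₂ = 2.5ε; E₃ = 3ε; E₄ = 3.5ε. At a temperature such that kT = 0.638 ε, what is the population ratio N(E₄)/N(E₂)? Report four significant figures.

n₄/n₂ = exp[−(E₄−E₂)/kT] = exp(−(1.0ε)/(0.638ε)) = exp(-1.56740) = 0.2086.

0.2086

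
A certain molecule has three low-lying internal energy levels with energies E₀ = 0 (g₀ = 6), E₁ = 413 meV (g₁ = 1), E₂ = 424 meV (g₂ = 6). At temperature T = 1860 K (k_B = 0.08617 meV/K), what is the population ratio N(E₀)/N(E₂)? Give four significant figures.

k_BT = 0.08617 × 1860 K = 160.276 meV.
n₀/n₂ = (g₀/g₂) exp[−(E₀−E₂)/kT] = (6/6) × exp(−(-424 meV)/(160.276 meV)) = (6/6) × exp(2.64544) = 14.09.

14.09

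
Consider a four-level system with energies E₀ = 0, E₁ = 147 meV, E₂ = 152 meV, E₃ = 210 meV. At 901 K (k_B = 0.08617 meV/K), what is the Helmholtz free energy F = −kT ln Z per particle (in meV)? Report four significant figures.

-23.79 meV

k_BT = 0.08617 × 901 K = 77.6392 meV.
Eᵢ/kT = 0, 1.89337, 1.95777, 2.70482.
Z = Σ e^(−Eᵢ/kT) = e^(−0) + e^(−1.89337) + e^(−1.95777) + e^(−2.70482) = 1.00000 + 0.150564 + 0.141173 + 0.0668824 = 1.35862.
F = −kT ln Z = −77.6392 × ln(1.35862) = −77.6392 × 0.306469 = -23.79 meV.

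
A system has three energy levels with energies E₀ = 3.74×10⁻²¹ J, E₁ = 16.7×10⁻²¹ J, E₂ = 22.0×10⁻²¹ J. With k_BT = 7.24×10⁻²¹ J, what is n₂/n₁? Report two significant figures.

0.48

n₂/n₁ = exp[−(E₂−E₁)/kT] = exp(−(5.3 ×10⁻²¹ J)/(7.24 ×10⁻²¹ J)) = exp(-0.7320) = 0.48.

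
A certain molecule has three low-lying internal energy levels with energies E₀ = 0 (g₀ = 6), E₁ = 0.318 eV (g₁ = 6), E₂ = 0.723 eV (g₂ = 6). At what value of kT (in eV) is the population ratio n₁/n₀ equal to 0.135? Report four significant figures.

0.1588 eV

n₁/n₀ = (g₁/g₀) exp[−(E₁−E₀)/kT] = 0.135.
⇒ (E₁−E₀)/kT = ln((6/6)/0.135) = ln(7.40741) = 2.00248.
kT = 0.318 eV / 2.00248 = 0.1588 eV.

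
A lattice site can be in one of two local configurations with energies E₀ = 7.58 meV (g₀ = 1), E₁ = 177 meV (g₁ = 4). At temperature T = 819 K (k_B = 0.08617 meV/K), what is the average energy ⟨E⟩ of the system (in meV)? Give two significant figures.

k_BT = 0.08617 × 819 K = 70.57 meV.
Eᵢ/kT = 0.1074, 2.508.
Z = Σ gᵢe^(−Eᵢ/kT) = 1·e^(−0.1074) + 4·e^(−2.508) = 0.8982 + 0.3257 = 1.224.
⟨E⟩ = Σ Eᵢ gᵢe^(−Eᵢ/kT) / Z = (7.58·0.8982 + 177·0.3257) / 1.224 = 53 meV.

53 meV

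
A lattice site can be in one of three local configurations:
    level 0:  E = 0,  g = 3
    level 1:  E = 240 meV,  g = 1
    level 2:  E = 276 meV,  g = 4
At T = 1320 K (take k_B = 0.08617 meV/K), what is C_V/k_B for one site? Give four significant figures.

k_BT = 0.08617 × 1320 K = 113.744 meV.
Eᵢ/kT = 0, 2.11000, 2.42650.
Z = Σ gᵢe^(−Eᵢ/kT) = 3·e^(−0) + 1·e^(−2.11000) + 4·e^(−2.42650) = 3.00000 + 0.121238 + 0.353382 = 3.47462.
⟨E⟩ = 36.4444 meV, ⟨E²⟩ = 9757.19 meV².
C_V/k_B = (⟨E²⟩ − ⟨E⟩²)/(kT)² = (9757.19 − 1328.19)/12937.7 = 0.6515.

0.6515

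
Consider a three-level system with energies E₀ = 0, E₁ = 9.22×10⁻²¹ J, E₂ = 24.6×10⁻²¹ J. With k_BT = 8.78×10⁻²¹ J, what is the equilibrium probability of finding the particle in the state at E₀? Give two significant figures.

Eᵢ/kT = 0, 1.050, 2.802.
Z = Σ e^(−Eᵢ/kT) = e^(−0) + e^(−1.050) + e^(−2.802) = 1.000 + 0.3499 + 0.06069 = 1.411.
P₀ = e^(−E₀/kT) / Z = 1.000/1.411 = 0.71.

0.71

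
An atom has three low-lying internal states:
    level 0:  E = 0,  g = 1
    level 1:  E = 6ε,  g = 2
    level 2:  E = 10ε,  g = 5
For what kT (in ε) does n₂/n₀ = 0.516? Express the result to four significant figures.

4.403 ε

n₂/n₀ = (g₂/g₀) exp[−(E₂−E₀)/kT] = 0.516.
⇒ (E₂−E₀)/kT = ln((5/1)/0.516) = ln(9.68992) = 2.27109.
kT = 10ε / 2.27109 = 4.403 ε.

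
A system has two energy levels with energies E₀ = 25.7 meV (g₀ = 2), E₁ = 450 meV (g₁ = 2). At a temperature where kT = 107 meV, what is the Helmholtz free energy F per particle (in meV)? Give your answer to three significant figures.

-50.5 meV

Eᵢ/kT = 0.24019, 4.2056.
Z = Σ gᵢe^(−Eᵢ/kT) = 2·e^(−0.24019) + 2·e^(−4.2056) = 1.5730 + 0.029824 = 1.6028.
F = −kT ln Z = −107 × ln(1.6028) = −107 × 0.47175 = -50.5 meV.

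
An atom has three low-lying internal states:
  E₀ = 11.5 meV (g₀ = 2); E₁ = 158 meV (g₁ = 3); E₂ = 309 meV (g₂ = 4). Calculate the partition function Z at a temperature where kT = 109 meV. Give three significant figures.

Z = 2.74

Eᵢ/kT = 0.10550, 1.4495, 2.8349.
Z = Σ gᵢe^(−Eᵢ/kT) = 2·e^(−0.10550) + 3·e^(−1.4495) + 4·e^(−2.8349) = 1.7997 + 0.70406 + 0.23490 = 2.7387.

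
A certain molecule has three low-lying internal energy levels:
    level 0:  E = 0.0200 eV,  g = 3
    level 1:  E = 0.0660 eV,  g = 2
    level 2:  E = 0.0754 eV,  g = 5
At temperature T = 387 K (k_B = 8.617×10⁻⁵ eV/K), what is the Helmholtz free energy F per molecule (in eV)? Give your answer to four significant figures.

k_BT = 8.617×10⁻⁵ × 387 K = 0.0333478 eV.
Eᵢ/kT = 0.599740, 1.97914, 2.26102.
Z = Σ gᵢe^(−Eᵢ/kT) = 3·e^(−0.599740) + 2·e^(−1.97914) + 5·e^(−2.26102) = 1.64686 + 0.276376 + 0.521221 = 2.44446.
F = −kT ln Z = −0.0333478 × ln(2.44446) = −0.0333478 × 0.893824 = -0.02981 eV.

-0.02981 eV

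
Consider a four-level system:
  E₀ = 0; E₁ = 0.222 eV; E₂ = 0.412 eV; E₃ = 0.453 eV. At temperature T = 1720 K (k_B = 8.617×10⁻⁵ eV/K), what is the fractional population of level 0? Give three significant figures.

0.750

k_BT = 8.617×10⁻⁵ × 1720 K = 0.14821 eV.
Eᵢ/kT = 0, 1.4979, 2.7798, 3.0565.
Z = Σ e^(−Eᵢ/kT) = e^(−0) + e^(−1.4979) + e^(−2.7798) + e^(−3.0565) = 1.0000 + 0.22360 + 0.062051 + 0.047052 = 1.3327.
P₀ = e^(−E₀/kT) / Z = 1.0000/1.3327 = 0.750.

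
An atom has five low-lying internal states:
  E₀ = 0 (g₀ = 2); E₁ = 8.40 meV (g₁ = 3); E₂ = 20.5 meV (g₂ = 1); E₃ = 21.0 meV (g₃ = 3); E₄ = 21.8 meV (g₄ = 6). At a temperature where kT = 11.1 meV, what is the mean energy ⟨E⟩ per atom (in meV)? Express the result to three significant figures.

Eᵢ/kT = 0, 0.75676, 1.8468, 1.8919, 1.9640.
Z = Σ gᵢe^(−Eᵢ/kT) = 2·e^(−0) + 3·e^(−0.75676) + 1·e^(−1.8468) + 3·e^(−1.8919) + 6·e^(−1.9640) = 2.0000 + 1.4076 + 0.15774 + 0.45236 + 0.84178 = 4.8595.
⟨E⟩ = Σ Eᵢ gᵢe^(−Eᵢ/kT) / Z = (0·2.0000 + 8.40·1.4076 + 20.5·0.15774 + 21.0·0.45236 + 21.8·0.84178) / 4.8595 = 8.83 meV.

8.83 meV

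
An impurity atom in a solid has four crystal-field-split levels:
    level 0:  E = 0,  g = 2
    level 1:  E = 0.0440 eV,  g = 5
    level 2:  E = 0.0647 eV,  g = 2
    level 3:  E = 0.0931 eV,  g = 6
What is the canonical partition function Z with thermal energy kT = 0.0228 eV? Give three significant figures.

Z = 2.94

Eᵢ/kT = 0, 1.9298, 2.8377, 4.0833.
Z = Σ gᵢe^(−Eᵢ/kT) = 2·e^(−0) + 5·e^(−1.9298) + 2·e^(−2.8377) + 6·e^(−4.0833) = 2.0000 + 0.72589 + 0.11712 + 0.10111 = 2.9441.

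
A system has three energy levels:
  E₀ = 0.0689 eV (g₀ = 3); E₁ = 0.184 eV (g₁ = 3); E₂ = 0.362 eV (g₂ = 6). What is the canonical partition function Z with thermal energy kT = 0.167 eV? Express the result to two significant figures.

Z = 3.7

Eᵢ/kT = 0.4126, 1.102, 2.168.
Z = Σ gᵢe^(−Eᵢ/kT) = 3·e^(−0.4126) + 3·e^(−1.102) + 6·e^(−2.168) = 1.986 + 0.9966 + 0.6864 = 3.669.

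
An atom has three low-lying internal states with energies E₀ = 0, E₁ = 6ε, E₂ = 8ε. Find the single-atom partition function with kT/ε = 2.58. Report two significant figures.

Z = 1.1

Eᵢ/kT = 0, 2.326, 3.101.
Z = Σ e^(−Eᵢ/kT) = e^(−0) + e^(−2.326) + e^(−3.101) = 1.000 + 0.09769 + 0.04500 = 1.143.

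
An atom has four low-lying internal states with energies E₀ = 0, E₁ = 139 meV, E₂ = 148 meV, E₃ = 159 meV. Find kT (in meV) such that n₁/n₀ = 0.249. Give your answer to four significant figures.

n₁/n₀ = exp[−(E₁−E₀)/kT] = 0.249.
⇒ (E₁−E₀)/kT = ln(1/0.249) = ln(4.01606) = 1.39030.
kT = 139 meV / 1.39030 = 99.98 meV.

99.98 meV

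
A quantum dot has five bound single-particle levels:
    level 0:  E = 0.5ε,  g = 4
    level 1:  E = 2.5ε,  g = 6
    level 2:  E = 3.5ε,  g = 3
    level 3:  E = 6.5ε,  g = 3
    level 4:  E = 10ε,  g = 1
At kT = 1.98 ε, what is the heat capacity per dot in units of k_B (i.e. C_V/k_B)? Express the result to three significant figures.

Eᵢ/kT = 0.25253, 1.2626, 1.7677, 3.2828, 5.0505.
Z = Σ gᵢe^(−Eᵢ/kT) = 4·e^(−0.25253) + 6·e^(−1.2626) + 3·e^(−1.7677) + 3·e^(−3.2828) + 1·e^(−5.0505) = 3.1073 + 1.6975 + 0.51218 + 0.11257 + 0.0064061 = 5.4360.
⟨E⟩ = 1.5426 ε, ⟨E²⟩ = 4.2416 ε².
C_V/k_B = (⟨E²⟩ − ⟨E⟩²)/(kT)² = (4.2416 − 2.3796)/3.9204 = 0.475.

0.475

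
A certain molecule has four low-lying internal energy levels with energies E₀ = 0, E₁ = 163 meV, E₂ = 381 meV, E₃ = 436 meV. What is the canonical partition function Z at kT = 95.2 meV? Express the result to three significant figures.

Z = 1.21

Eᵢ/kT = 0, 1.7122, 4.0021, 4.5798.
Z = Σ e^(−Eᵢ/kT) = e^(−0) + e^(−1.7122) + e^(−4.0021) + e^(−4.5798) = 1.0000 + 0.18047 + 0.018277 + 0.010257 = 1.2090.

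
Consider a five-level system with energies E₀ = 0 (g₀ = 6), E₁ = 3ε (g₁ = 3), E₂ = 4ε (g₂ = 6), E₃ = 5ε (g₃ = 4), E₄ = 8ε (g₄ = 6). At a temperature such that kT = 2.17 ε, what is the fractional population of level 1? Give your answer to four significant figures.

Eᵢ/kT = 0, 1.38249, 1.84332, 2.30415, 3.68664.
Z = Σ gᵢe^(−Eᵢ/kT) = 6·e^(−0) + 3·e^(−1.38249) + 6·e^(−1.84332) + 4·e^(−2.30415) + 6·e^(−3.68664) = 6.00000 + 0.752859 + 0.949746 + 0.399375 + 0.150336 = 8.25232.
P₁ = g₁ e^(−E₁/kT) / Z = 0.752859/8.25232 = 0.09123.

0.09123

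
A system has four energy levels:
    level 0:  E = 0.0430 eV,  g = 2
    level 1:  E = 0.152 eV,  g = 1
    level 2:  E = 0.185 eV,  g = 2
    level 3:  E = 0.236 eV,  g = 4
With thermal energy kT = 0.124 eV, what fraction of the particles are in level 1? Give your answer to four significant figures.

Eᵢ/kT = 0.346774, 1.22581, 1.49194, 1.90323.
Z = Σ gᵢe^(−Eᵢ/kT) = 2·e^(−0.346774) + 1·e^(−1.22581) + 2·e^(−1.49194) + 4·e^(−1.90323) = 1.41393 + 0.293520 + 0.449872 + 0.596345 = 2.75367.
P₁ = g₁ e^(−E₁/kT) / Z = 0.293520/2.75367 = 0.1066.

0.1066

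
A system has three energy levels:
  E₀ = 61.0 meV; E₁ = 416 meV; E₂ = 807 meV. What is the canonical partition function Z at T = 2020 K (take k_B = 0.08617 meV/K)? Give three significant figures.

Z = 0.806

k_BT = 0.08617 × 2020 K = 174.06 meV.
Eᵢ/kT = 0.35045, 2.3900, 4.6363.
Z = Σ e^(−Eᵢ/kT) = e^(−0.35045) + e^(−2.3900) + e^(−4.6363) = 0.70437 + 0.091630 + 0.0096935 = 0.80569.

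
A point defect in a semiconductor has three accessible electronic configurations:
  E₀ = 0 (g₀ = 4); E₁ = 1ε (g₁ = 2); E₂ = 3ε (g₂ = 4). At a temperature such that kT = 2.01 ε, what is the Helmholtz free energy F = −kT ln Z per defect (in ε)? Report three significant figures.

Eᵢ/kT = 0, 0.49751, 1.4925.
Z = Σ gᵢe^(−Eᵢ/kT) = 4·e^(−0) + 2·e^(−0.49751) + 4·e^(−1.4925) = 4.0000 + 1.2161 + 0.89924 = 6.1153.
F = −kT ln Z = −2.01 × ln(6.1153) = −2.01 × 1.8108 = -3.64 ε.

-3.64 ε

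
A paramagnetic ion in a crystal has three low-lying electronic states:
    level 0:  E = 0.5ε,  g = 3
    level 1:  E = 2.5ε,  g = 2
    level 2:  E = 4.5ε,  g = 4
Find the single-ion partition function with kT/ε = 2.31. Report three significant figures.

Z = 3.66

Eᵢ/kT = 0.21645, 1.0823, 1.9481.
Z = Σ gᵢe^(−Eᵢ/kT) = 3·e^(−0.21645) + 2·e^(−1.0823) + 4·e^(−1.9481) = 2.4161 + 0.67763 + 0.57018 = 3.6639.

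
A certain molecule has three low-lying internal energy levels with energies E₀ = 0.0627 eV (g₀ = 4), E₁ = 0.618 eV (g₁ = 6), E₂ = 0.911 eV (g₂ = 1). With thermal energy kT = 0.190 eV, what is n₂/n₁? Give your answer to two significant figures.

0.036

n₂/n₁ = (g₂/g₁) exp[−(E₂−E₁)/kT] = (1/6) × exp(−(0.293 eV)/(0.190 eV)) = (1/6) × exp(-1.542) = 0.036.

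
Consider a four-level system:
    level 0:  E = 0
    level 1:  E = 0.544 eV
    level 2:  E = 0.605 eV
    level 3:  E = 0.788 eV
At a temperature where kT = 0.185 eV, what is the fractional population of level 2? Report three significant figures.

Eᵢ/kT = 0, 2.9405, 3.2703, 4.2595.
Z = Σ e^(−Eᵢ/kT) = e^(−0) + e^(−2.9405) + e^(−3.2703) + e^(−4.2595) = 1.0000 + 0.052839 + 0.037995 + 0.014129 = 1.1050.
P₂ = e^(−E₂/kT) / Z = 0.037995/1.1050 = 0.0344.

0.0344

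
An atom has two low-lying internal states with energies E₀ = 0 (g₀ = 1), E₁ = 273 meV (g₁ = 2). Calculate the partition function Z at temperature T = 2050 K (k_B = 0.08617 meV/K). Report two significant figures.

k_BT = 0.08617 × 2050 K = 176.6 meV.
Eᵢ/kT = 0, 1.546.
Z = Σ gᵢe^(−Eᵢ/kT) = 1·e^(−0) + 2·e^(−1.546) = 1.000 + 0.4262 = 1.426.

Z = 1.4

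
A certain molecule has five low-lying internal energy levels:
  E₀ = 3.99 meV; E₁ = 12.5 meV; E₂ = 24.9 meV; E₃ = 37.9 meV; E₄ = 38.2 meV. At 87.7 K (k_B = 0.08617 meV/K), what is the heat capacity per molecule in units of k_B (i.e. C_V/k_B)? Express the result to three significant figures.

k_BT = 0.08617 × 87.7 K = 7.5571 meV.
Eᵢ/kT = 0.52798, 1.6541, 3.2949, 5.0152, 5.0548.
Z = Σ e^(−Eᵢ/kT) = e^(−0.52798) + e^(−1.6541) + e^(−3.2949) + e^(−5.0152) + e^(−5.0548) = 0.58980 + 0.19126 + 0.037072 + 0.0066363 + 0.0063786 = 0.83115.
⟨E⟩ = 7.4142 meV, ⟨E²⟩ = 97.575 meV².
C_V/k_B = (⟨E²⟩ − ⟨E⟩²)/(kT)² = (97.575 − 54.970)/57.110 = 0.746.

0.746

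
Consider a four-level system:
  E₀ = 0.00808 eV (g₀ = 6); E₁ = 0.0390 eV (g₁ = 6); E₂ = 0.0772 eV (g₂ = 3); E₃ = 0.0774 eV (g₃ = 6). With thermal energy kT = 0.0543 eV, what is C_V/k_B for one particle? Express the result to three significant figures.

0.250

Eᵢ/kT = 0.14880, 0.71823, 1.4217, 1.4254.
Z = Σ gᵢe^(−Eᵢ/kT) = 6·e^(−0.14880) + 6·e^(−0.71823) + 3·e^(−1.4217) + 6·e^(−1.4254) = 5.1704 + 2.9257 + 0.72391 + 1.4425 = 10.263.
⟨E⟩ = 0.031513 eV, ⟨E²⟩ = 0.0017289 eV².
C_V/k_B = (⟨E²⟩ − ⟨E⟩²)/(kT)² = (0.0017289 − 0.00099307)/0.0029485 = 0.250.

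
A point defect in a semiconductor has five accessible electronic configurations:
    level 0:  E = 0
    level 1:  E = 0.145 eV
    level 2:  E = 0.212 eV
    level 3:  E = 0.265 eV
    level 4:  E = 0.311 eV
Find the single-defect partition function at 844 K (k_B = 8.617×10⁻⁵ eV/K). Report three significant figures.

k_BT = 8.617×10⁻⁵ × 844 K = 0.072727 eV.
Eᵢ/kT = 0, 1.9938, 2.9150, 3.6438, 4.2763.
Z = Σ e^(−Eᵢ/kT) = e^(−0) + e^(−1.9938) + e^(−2.9150) + e^(−3.6438) + e^(−4.2763) = 1.0000 + 0.13618 + 0.054204 + 0.026153 + 0.013894 = 1.2304.

Z = 1.23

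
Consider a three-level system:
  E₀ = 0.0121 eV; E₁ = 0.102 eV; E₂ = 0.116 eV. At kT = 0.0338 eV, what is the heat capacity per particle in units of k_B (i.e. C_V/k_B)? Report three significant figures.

Eᵢ/kT = 0.35799, 3.0178, 3.4320.
Z = Σ e^(−Eᵢ/kT) = e^(−0.35799) + e^(−3.0178) + e^(−3.4320) = 0.69908 + 0.048909 + 0.032322 = 0.78031.
⟨E⟩ = 0.022039 eV, ⟨E²⟩ = 0.0013407 eV².
C_V/k_B = (⟨E²⟩ − ⟨E⟩²)/(kT)² = (0.0013407 − 0.00048572)/0.0011424 = 0.748.

0.748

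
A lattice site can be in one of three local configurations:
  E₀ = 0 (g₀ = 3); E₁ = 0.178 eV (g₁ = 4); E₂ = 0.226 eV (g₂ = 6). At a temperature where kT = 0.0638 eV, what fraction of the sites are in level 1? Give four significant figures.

Eᵢ/kT = 0, 2.78997, 3.54232.
Z = Σ gᵢe^(−Eᵢ/kT) = 3·e^(−0) + 4·e^(−2.78997) + 6·e^(−3.54232) = 3.00000 + 0.245692 + 0.173677 = 3.41937.
P₁ = g₁ e^(−E₁/kT) / Z = 0.245692/3.41937 = 0.07185.

0.07185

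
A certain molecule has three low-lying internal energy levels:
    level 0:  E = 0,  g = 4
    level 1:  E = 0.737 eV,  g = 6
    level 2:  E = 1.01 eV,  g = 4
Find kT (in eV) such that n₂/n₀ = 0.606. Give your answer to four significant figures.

n₂/n₀ = (g₂/g₀) exp[−(E₂−E₀)/kT] = 0.606.
⇒ (E₂−E₀)/kT = ln((4/4)/0.606) = ln(1.65017) = 0.500878.
kT = 1.01 eV / 0.500878 = 2.016 eV.

2.016 eV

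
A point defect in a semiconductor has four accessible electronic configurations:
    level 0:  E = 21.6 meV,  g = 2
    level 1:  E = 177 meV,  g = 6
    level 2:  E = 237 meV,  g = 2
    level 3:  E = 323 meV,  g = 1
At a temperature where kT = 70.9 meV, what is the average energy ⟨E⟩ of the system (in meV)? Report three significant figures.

68.0 meV

Eᵢ/kT = 0.30465, 2.4965, 3.3427, 4.5557.
Z = Σ gᵢe^(−Eᵢ/kT) = 2·e^(−0.30465) + 6·e^(−2.4965) + 2·e^(−3.3427) + 1·e^(−4.5557) = 1.4748 + 0.49424 + 0.070683 + 0.010507 = 2.0502.
⟨E⟩ = Σ Eᵢ gᵢe^(−Eᵢ/kT) / Z = (21.6·1.4748 + 177·0.49424 + 237·0.070683 + 323·0.010507) / 2.0502 = 68.0 meV.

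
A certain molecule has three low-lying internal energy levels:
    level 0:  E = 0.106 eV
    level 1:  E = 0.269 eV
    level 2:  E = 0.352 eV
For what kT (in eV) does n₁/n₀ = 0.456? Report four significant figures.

0.2076 eV

n₁/n₀ = exp[−(E₁−E₀)/kT] = 0.456.
⇒ (E₁−E₀)/kT = ln(1/0.456) = ln(2.19298) = 0.785261.
kT = 0.163 eV / 0.785261 = 0.2076 eV.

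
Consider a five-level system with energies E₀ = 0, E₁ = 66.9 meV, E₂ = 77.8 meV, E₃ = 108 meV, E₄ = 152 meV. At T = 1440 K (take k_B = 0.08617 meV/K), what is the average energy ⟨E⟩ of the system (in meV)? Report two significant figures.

60 meV

k_BT = 0.08617 × 1440 K = 124.1 meV.
Eᵢ/kT = 0, 0.5391, 0.6269, 0.8703, 1.225.
Z = Σ e^(−Eᵢ/kT) = e^(−0) + e^(−0.5391) + e^(−0.6269) + e^(−0.8703) + e^(−1.225) = 1.000 + 0.5833 + 0.5342 + 0.4188 + 0.2938 = 2.830.
⟨E⟩ = Σ Eᵢ e^(−Eᵢ/kT) / Z = (0·1.000 + 66.9·0.5833 + 77.8·0.5342 + 108·0.4188 + 152·0.2938) / 2.830 = 60 meV.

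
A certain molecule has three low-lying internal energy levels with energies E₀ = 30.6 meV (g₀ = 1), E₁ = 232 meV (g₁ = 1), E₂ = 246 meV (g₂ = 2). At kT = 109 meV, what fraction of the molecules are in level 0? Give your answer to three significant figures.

0.697

Eᵢ/kT = 0.28073, 2.1284, 2.2569.
Z = Σ gᵢe^(−Eᵢ/kT) = 1·e^(−0.28073) + 1·e^(−2.1284) + 2·e^(−2.2569) = 0.75523 + 0.11903 + 0.20935 = 1.0836.
P₀ = g₀ e^(−E₀/kT) / Z = 0.75523/1.0836 = 0.697.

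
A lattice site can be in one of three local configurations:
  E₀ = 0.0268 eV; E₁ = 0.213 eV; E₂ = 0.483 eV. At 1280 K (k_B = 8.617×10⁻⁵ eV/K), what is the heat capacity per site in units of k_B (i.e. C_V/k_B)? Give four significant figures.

0.5673

k_BT = 8.617×10⁻⁵ × 1280 K = 0.110298 eV.
Eᵢ/kT = 0.242978, 1.93113, 4.37905.
Z = Σ e^(−Eᵢ/kT) = e^(−0.242978) + e^(−1.93113) + e^(−4.37905) = 0.784289 + 0.144984 + 0.0125373 = 0.941810.
⟨E⟩ = 0.0615369 eV, ⟨E²⟩ = 0.0106878 eV².
C_V/k_B = (⟨E²⟩ − ⟨E⟩²)/(kT)² = (0.0106878 − 0.00378679)/0.0121656 = 0.5673.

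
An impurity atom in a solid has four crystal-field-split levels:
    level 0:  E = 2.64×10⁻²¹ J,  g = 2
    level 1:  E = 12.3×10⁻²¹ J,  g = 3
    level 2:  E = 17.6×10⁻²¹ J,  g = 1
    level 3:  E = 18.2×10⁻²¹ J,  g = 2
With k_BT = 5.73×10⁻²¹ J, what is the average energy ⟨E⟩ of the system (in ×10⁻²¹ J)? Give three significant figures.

Eᵢ/kT = 0.46073, 2.1466, 3.0716, 3.1763.
Z = Σ gᵢe^(−Eᵢ/kT) = 2·e^(−0.46073) + 3·e^(−2.1466) + 1·e^(−3.0716) + 2·e^(−3.1763) = 1.2616 + 0.35064 + 0.046347 + 0.083480 = 1.7421.
⟨E⟩ = Σ Eᵢ gᵢe^(−Eᵢ/kT) / Z = (2.64·1.2616 + 12.3·0.35064 + 17.6·0.046347 + 18.2·0.083480) / 1.7421 = 5.73 ×10⁻²¹ J.

5.73 ×10⁻²¹ J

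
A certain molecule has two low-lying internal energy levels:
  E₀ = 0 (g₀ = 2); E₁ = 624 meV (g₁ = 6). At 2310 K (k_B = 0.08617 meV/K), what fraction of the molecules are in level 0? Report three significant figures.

k_BT = 0.08617 × 2310 K = 199.05 meV.
Eᵢ/kT = 0, 3.1349.
Z = Σ gᵢe^(−Eᵢ/kT) = 2·e^(−0) + 6·e^(−3.1349) = 2.0000 + 0.26102 = 2.2610.
P₀ = g₀ e^(−E₀/kT) / Z = 2.0000/2.2610 = 0.885.

0.885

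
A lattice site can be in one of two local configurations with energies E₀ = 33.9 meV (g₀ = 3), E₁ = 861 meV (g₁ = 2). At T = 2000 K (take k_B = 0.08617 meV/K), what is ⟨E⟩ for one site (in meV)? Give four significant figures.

38.42 meV

k_BT = 0.08617 × 2000 K = 172.340 meV.
Eᵢ/kT = 0.196704, 4.99594.
Z = Σ gᵢe^(−Eᵢ/kT) = 3·e^(−0.196704) + 2·e^(−4.99594) = 2.46430 + 0.0135307 = 2.47783.
⟨E⟩ = Σ Eᵢ gᵢe^(−Eᵢ/kT) / Z = (33.9·2.46430 + 861·0.0135307) / 2.47783 = 38.42 meV.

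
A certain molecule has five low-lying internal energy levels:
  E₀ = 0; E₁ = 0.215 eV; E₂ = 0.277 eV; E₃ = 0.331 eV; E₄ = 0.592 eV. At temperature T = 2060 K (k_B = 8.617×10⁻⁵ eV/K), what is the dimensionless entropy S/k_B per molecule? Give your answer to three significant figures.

1.18

k_BT = 8.617×10⁻⁵ × 2060 K = 0.17751 eV.
Eᵢ/kT = 0, 1.2112, 1.5605, 1.8647, 3.3350.
Z = Σ e^(−Eᵢ/kT) = e^(−0) + e^(−1.2112) + e^(−1.5605) + e^(−1.8647) + e^(−3.3350) = 1.0000 + 0.29784 + 0.21003 + 0.15494 + 0.035615 = 1.6984.
⟨E⟩ = Σ EᵢPᵢ = 0.11457 eV.
S/k_B = ln Z + ⟨E⟩/kT = ln(1.6984) + 0.11457/0.17751 = 0.52969 + 0.64543 = 1.18.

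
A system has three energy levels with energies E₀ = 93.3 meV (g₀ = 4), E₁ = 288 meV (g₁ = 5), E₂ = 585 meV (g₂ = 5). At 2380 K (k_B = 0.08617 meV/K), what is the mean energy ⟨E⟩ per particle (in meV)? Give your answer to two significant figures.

k_BT = 0.08617 × 2380 K = 205.1 meV.
Eᵢ/kT = 0.4549, 1.404, 2.852.
Z = Σ gᵢe^(−Eᵢ/kT) = 4·e^(−0.4549) + 5·e^(−1.404) + 5·e^(−2.852) = 2.538 + 1.228 + 0.2886 = 4.055.
⟨E⟩ = Σ Eᵢ gᵢe^(−Eᵢ/kT) / Z = (93.3·2.538 + 288·1.228 + 585·0.2886) / 4.055 = 190 meV.

190 meV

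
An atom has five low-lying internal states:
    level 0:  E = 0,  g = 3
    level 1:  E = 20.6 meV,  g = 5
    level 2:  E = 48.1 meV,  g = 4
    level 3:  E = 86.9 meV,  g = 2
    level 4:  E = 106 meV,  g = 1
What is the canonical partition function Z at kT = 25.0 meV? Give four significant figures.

Eᵢ/kT = 0, 0.824000, 1.92400, 3.47600, 4.24000.
Z = Σ gᵢe^(−Eᵢ/kT) = 3·e^(−0) + 5·e^(−0.824000) + 4·e^(−1.92400) + 2·e^(−3.47600) + 1·e^(−4.24000) = 3.00000 + 2.19337 + 0.584087 + 0.0618618 + 0.0144076 = 5.85373.

Z = 5.854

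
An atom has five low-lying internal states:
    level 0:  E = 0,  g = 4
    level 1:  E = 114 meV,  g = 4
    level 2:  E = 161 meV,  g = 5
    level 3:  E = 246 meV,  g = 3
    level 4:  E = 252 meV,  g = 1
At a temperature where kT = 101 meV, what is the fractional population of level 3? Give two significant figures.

Eᵢ/kT = 0, 1.129, 1.594, 2.436, 2.495.
Z = Σ gᵢe^(−Eᵢ/kT) = 4·e^(−0) + 4·e^(−1.129) + 5·e^(−1.594) + 3·e^(−2.436) + 1·e^(−2.495) = 4.000 + 1.293 + 1.016 + 0.2625 + 0.08250 = 6.654.
P₃ = g₃ e^(−E₃/kT) / Z = 0.2625/6.654 = 0.039.

0.039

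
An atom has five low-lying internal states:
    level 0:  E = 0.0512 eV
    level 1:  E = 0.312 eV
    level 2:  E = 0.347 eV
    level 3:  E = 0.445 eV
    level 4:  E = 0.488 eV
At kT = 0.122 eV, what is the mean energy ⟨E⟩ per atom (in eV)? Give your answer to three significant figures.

0.118 eV

Eᵢ/kT = 0.41967, 2.5574, 2.8443, 3.6475, 4.0000.
Z = Σ e^(−Eᵢ/kT) = e^(−0.41967) + e^(−2.5574) + e^(−2.8443) + e^(−3.6475) + e^(−4.0000) = 0.65726 + 0.077506 + 0.058175 + 0.026056 + 0.018316 = 0.83731.
⟨E⟩ = Σ Eᵢ e^(−Eᵢ/kT) / Z = (0.0512·0.65726 + 0.312·0.077506 + 0.347·0.058175 + 0.445·0.026056 + 0.488·0.018316) / 0.83731 = 0.118 eV.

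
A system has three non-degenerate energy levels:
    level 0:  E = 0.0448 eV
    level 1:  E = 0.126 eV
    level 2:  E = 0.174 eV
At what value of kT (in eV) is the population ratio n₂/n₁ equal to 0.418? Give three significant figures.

0.0550 eV

n₂/n₁ = exp[−(E₂−E₁)/kT] = 0.418.
⇒ (E₂−E₁)/kT = ln(1/0.418) = ln(2.3923) = 0.87226.
kT = 0.048 eV / 0.87226 = 0.0550 eV.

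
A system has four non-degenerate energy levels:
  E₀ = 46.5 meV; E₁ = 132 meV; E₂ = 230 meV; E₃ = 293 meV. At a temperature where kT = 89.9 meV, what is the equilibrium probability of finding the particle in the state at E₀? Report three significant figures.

Eᵢ/kT = 0.51724, 1.4683, 2.5584, 3.2592.
Z = Σ e^(−Eᵢ/kT) = e^(−0.51724) + e^(−1.4683) + e^(−2.5584) + e^(−3.2592) = 0.59616 + 0.23032 + 0.077429 + 0.038419 = 0.94233.
P₀ = e^(−E₀/kT) / Z = 0.59616/0.94233 = 0.633.

0.633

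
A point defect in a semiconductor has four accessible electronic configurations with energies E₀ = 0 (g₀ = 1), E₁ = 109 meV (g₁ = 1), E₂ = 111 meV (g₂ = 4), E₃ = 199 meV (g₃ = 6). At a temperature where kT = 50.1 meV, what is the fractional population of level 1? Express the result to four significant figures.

0.06827

Eᵢ/kT = 0, 2.17565, 2.21557, 3.97206.
Z = Σ gᵢe^(−Eᵢ/kT) = 1·e^(−0) + 1·e^(−2.17565) + 4·e^(−2.21557) + 6·e^(−3.97206) = 1.00000 + 0.113534 + 0.436365 + 0.113008 = 1.66291.
P₁ = g₁ e^(−E₁/kT) / Z = 0.113534/1.66291 = 0.06827.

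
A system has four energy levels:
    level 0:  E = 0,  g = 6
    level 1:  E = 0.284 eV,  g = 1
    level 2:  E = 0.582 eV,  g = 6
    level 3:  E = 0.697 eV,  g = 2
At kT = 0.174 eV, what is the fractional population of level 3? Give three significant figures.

Eᵢ/kT = 0, 1.6322, 3.3448, 4.0057.
Z = Σ gᵢe^(−Eᵢ/kT) = 6·e^(−0) + 1·e^(−1.6322) + 6·e^(−3.3448) + 2·e^(−4.0057) = 6.0000 + 0.19550 + 0.21160 + 0.036423 = 6.4435.
P₃ = g₃ e^(−E₃/kT) / Z = 0.036423/6.4435 = 0.00565.

0.00565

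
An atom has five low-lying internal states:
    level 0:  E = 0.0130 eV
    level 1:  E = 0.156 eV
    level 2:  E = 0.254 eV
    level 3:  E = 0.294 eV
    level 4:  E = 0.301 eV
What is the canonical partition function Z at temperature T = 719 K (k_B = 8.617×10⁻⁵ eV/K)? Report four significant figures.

k_BT = 8.617×10⁻⁵ × 719 K = 0.0619562 eV.
Eᵢ/kT = 0.209826, 2.51791, 4.09967, 4.74529, 4.85827.
Z = Σ e^(−Eᵢ/kT) = e^(−0.209826) + e^(−2.51791) + e^(−4.09967) + e^(−4.74529) + e^(−4.85827) = 0.810725 + 0.0806279 + 0.0165781 + 0.00869254 + 0.00776390 = 0.924387.

Z = 0.9244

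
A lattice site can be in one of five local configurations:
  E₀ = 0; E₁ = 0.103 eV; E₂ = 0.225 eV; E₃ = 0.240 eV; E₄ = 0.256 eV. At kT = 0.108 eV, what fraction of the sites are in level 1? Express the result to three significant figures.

0.225

Eᵢ/kT = 0, 0.95370, 2.0833, 2.2222, 2.3704.
Z = Σ e^(−Eᵢ/kT) = e^(−0) + e^(−0.95370) + e^(−2.0833) + e^(−2.2222) + e^(−2.3704) = 1.0000 + 0.38531 + 0.12452 + 0.10837 + 0.093443 = 1.7116.
P₁ = e^(−E₁/kT) / Z = 0.38531/1.7116 = 0.225.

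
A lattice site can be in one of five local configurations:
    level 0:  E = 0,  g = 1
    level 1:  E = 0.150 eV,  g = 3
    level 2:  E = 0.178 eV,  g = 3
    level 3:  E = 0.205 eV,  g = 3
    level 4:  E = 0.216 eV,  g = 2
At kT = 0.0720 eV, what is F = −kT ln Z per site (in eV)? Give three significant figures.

Eᵢ/kT = 0, 2.0833, 2.4722, 2.8472, 3.0000.
Z = Σ gᵢe^(−Eᵢ/kT) = 1·e^(−0) + 3·e^(−2.0833) + 3·e^(−2.4722) + 3·e^(−2.8472) + 2·e^(−3.0000) = 1.0000 + 0.37356 + 0.25320 + 0.17402 + 0.099574 = 1.9004.
F = −kT ln Z = −0.0720 × ln(1.9004) = −0.0720 × 0.64206 = -0.0462 eV.

-0.0462 eV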